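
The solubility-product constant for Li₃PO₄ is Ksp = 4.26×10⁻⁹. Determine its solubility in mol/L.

3.54×10⁻³ M

Li₃PO₄(s) ⇌ 3 Li⁺(aq) + PO₄³⁻(aq)
Call the molar solubility s, so that [Li⁺] = 3s and [PO₄³⁻] = s.
Ksp = [Li⁺]^3[PO₄³⁻] = (3s)^3 · s = 27s^4
27s^4 = 4.26×10⁻⁹  ⇒  s^4 = 1.58×10⁻¹⁰
s = (1.58×10⁻¹⁰)^(1/4) = 3.54×10⁻³ mol L⁻¹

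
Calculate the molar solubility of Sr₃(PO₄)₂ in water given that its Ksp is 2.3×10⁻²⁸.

1.2×10⁻⁶ M

Sr₃(PO₄)₂(s) ⇌ 3 Sr²⁺(aq) + 2 PO₄³⁻(aq)
With molar solubility s: [Sr²⁺] = 3s, [PO₄³⁻] = 2s.
Ksp = [Sr²⁺]^3[PO₄³⁻]^2 = (3s)^3 · (2s)^2 = 108s^5
108s^5 = 2.3×10⁻²⁸  ⇒  s^5 = 2.1×10⁻³⁰
Taking the 5th root, s = 1.2×10⁻⁶ mol/L.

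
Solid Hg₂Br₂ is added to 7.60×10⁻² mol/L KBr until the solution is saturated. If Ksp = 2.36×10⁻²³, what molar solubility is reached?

4.09×10⁻²¹ M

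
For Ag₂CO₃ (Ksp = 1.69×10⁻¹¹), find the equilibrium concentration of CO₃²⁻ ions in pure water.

Ag₂CO₃(s) ⇌ 2 Ag⁺(aq) + CO₃²⁻(aq)
Call the molar solubility s, so that [Ag⁺] = 2s and [CO₃²⁻] = s.
Ksp = [Ag⁺]^2[CO₃²⁻] = (2s)^2 · s = 4s^3 = 1.69×10⁻¹¹
s = 1.62×10⁻⁴ mol L⁻¹
[CO₃²⁻] = s = 1.62×10⁻⁴ mol L⁻¹

1.62×10⁻⁴ M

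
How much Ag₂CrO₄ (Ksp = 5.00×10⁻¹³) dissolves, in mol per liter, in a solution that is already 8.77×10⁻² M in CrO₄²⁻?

Ag₂CrO₄(s) ⇌ 2 Ag⁺(aq) + CrO₄²⁻(aq)
The solution already contains CrO₄²⁻ at 8.77×10⁻² M. Let s be the molar solubility of Ag₂CrO₄.
[CrO₄²⁻] ≈ 8.77×10⁻² M (common ion dominates); [Ag⁺] = 2s.
Ksp = [Ag⁺]^2[CrO₄²⁻] = (2s)^2(8.77×10⁻²)
(2s)^2 = 5.00×10⁻¹³ / (8.77×10⁻²) = 5.70×10⁻¹²
s = 1.19×10⁻⁶ M

1.19×10⁻⁶ M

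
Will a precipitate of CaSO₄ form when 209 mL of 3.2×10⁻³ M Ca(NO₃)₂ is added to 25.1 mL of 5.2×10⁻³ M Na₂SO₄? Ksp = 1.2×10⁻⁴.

No

After mixing, V = 209 mL + 25.1 mL = 234.1 mL.
[Ca²⁺] = (3.2×10⁻³)(209)/234.1 = 2.9×10⁻³ M
[SO₄²⁻] = (5.2×10⁻³)(25.1)/234.1 = 5.6×10⁻⁴ M
Q = [Ca²⁺][SO₄²⁻] = 1.6×10⁻⁶
Q = 1.6×10⁻⁶ < Ksp = 1.2×10⁻⁴, so the solution is unsaturated and no precipitate forms.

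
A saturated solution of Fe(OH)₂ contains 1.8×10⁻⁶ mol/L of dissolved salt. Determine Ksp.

Fe(OH)₂(s) ⇌ Fe²⁺(aq) + 2 OH⁻(aq)
With molar solubility s: [Fe²⁺] = s, [OH⁻] = 2s.
Ksp = [Fe²⁺][OH⁻]^2 = s · (2s)^2 = 4s^3
Ksp = 4 × (1.8×10⁻⁶)^3 = 2.3×10⁻¹⁷

Ksp = 2.3×10⁻¹⁷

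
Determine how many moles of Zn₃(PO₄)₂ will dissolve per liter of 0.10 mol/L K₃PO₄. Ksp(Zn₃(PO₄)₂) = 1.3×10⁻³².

Zn₃(PO₄)₂(s) ⇌ 3 Zn²⁺(aq) + 2 PO₄³⁻(aq)
With PO₄³⁻ already at 0.10 mol/L and s small, take [PO₄³⁻] ≈ 0.10 mol/L and [Zn²⁺] = 3s.
Ksp = [Zn²⁺]^3[PO₄³⁻]^2 = (3s)^3(0.10)^2
(3s)^3 = 1.3×10⁻³² / (0.10)^2 = 1.3×10⁻³⁰
s = 3.6×10⁻¹¹ mol/L

3.6×10⁻¹¹ M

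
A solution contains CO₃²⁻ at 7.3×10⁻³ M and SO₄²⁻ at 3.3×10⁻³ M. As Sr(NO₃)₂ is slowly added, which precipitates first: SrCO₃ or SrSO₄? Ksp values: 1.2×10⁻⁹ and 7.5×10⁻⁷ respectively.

SrCO₃

Precipitation of each salt begins when its ion product equals Ksp.
For SrCO₃: [Sr²⁺] = (Ksp/[CO₃²⁻]) = 1.6×10⁻⁷ M
For SrSO₄: [Sr²⁺] = (Ksp/[SO₄²⁻]) = 2.3×10⁻⁴ M
SrCO₃ requires the lower [Sr²⁺], so it precipitates first.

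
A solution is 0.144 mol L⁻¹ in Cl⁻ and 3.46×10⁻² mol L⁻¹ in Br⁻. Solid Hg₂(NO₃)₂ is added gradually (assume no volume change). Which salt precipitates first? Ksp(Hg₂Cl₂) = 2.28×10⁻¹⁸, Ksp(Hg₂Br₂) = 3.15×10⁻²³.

A salt starts to precipitate once the ion product Q reaches its Ksp.
For Hg₂Cl₂: [Hg₂²⁺] = (Ksp/[Cl⁻]^2) = 1.10×10⁻¹⁶ mol L⁻¹
For Hg₂Br₂: [Hg₂²⁺] = (Ksp/[Br⁻]^2) = 2.63×10⁻²⁰ mol L⁻¹
The smaller threshold [Hg₂²⁺] is reached first, so Hg₂Br₂ precipitates first.

Hg₂Br₂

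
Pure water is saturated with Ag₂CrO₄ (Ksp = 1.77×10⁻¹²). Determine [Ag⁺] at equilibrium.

Ag₂CrO₄(s) ⇌ 2 Ag⁺(aq) + CrO₄²⁻(aq)
For each mole of Ag₂CrO₄ that dissolves per liter, [Ag⁺] = 2s and [CrO₄²⁻] = s; let s denote this solubility.
Ksp = [Ag⁺]^2[CrO₄²⁻] = (2s)^2 · s = 4s^3 = 1.77×10⁻¹²
s = 7.62×10⁻⁵ M
[Ag⁺] = 2s = 1.52×10⁻⁴ M

1.52×10⁻⁴ M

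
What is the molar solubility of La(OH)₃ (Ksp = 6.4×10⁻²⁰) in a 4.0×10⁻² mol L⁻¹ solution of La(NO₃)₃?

3.9×10⁻⁷ M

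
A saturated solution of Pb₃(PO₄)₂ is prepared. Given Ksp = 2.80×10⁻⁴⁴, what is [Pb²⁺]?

Pb₃(PO₄)₂(s) ⇌ 3 Pb²⁺(aq) + 2 PO₄³⁻(aq)
Let s be the molar solubility. Then [Pb²⁺] = 3s and [PO₄³⁻] = 2s.
Ksp = [Pb²⁺]^3[PO₄³⁻]^2 = (3s)^3 · (2s)^2 = 108s^5 = 2.80×10⁻⁴⁴
s = 7.63×10⁻¹⁰ mol L⁻¹
[Pb²⁺] = 3s = 2.29×10⁻⁹ mol L⁻¹

2.29×10⁻⁹ M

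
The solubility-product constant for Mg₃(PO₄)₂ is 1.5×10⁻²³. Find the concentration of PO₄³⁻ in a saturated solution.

Mg₃(PO₄)₂(s) ⇌ 3 Mg²⁺(aq) + 2 PO₄³⁻(aq)
Let s be the molar solubility. Then [Mg²⁺] = 3s and [PO₄³⁻] = 2s.
Ksp = [Mg²⁺]^3[PO₄³⁻]^2 = (3s)^3 · (2s)^2 = 108s^5 = 1.5×10⁻²³
s = 1.1×10⁻⁵ M
[PO₄³⁻] = 2s = 2.1×10⁻⁵ M

2.1×10⁻⁵ M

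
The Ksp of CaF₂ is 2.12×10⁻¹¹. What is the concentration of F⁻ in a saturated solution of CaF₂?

CaF₂(s) ⇌ Ca²⁺(aq) + 2 F⁻(aq)
If s mol/L of CaF₂ dissolves, [Ca²⁺] = s and [F⁻] = 2s.
Ksp = [Ca²⁺][F⁻]^2 = s · (2s)^2 = 4s^3 = 2.12×10⁻¹¹
s = 1.74×10⁻⁴ mol L⁻¹
[F⁻] = 2s = 3.49×10⁻⁴ mol L⁻¹

3.49×10⁻⁴ M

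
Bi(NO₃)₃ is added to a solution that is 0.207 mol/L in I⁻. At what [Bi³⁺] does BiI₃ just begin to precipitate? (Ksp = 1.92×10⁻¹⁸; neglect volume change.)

2.16×10⁻¹⁶ M

Each salt precipitates once Q = Ksp for that salt.
BiI₃(s) ⇌ Bi³⁺(aq) + 3 I⁻(aq)
Ksp = [Bi³⁺][I⁻]^3 = [Bi³⁺](0.207)^3
[Bi³⁺] = 1.92×10⁻¹⁸ / (0.207)^3 = 2.16×10⁻¹⁶
[Bi³⁺] = 2.16×10⁻¹⁶ mol/L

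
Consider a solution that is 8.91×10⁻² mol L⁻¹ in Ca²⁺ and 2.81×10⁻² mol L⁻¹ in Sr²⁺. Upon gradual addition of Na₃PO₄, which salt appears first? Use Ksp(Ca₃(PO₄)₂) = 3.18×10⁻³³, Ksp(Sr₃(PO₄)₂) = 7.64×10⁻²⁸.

Ca₃(PO₄)₂

Each salt precipitates once Q = Ksp for that salt.
For Ca₃(PO₄)₂: [PO₄³⁻] = (Ksp/[Ca²⁺]^3)^(1/2) = 2.12×10⁻¹⁵ mol L⁻¹
For Sr₃(PO₄)₂: [PO₄³⁻] = (Ksp/[Sr²⁺]^3)^(1/2) = 5.87×10⁻¹² mol L⁻¹
Since Ca₃(PO₄)₂ needs less PO₄³⁻ to reach saturation, it precipitates first.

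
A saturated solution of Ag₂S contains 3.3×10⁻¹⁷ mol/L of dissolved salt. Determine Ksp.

Ag₂S(s) ⇌ 2 Ag⁺(aq) + S²⁻(aq)
Call the molar solubility s, so that [Ag⁺] = 2s and [S²⁻] = s.
Ksp = [Ag⁺]^2[S²⁻] = (2s)^2 · s = 4s^3
Ksp = 4 × (3.3×10⁻¹⁷)^3 = 1.4×10⁻⁴⁹

Ksp = 1.4×10⁻⁴⁹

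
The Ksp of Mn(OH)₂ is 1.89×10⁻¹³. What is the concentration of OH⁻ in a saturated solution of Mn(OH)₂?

7.23×10⁻⁵ M

Mn(OH)₂(s) ⇌ Mn²⁺(aq) + 2 OH⁻(aq)
If s mol/L of Mn(OH)₂ dissolves, [Mn²⁺] = s and [OH⁻] = 2s.
Ksp = [Mn²⁺][OH⁻]^2 = s · (2s)^2 = 4s^3 = 1.89×10⁻¹³
s = 3.62×10⁻⁵ M
[OH⁻] = 2s = 7.23×10⁻⁵ M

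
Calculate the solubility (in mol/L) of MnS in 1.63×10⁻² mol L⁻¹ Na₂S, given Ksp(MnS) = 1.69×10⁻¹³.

1.04×10⁻¹¹ M

MnS(s) ⇌ Mn²⁺(aq) + S²⁻(aq)
With S²⁻ already at 1.63×10⁻² mol L⁻¹ and s small, take [S²⁻] ≈ 1.63×10⁻² mol L⁻¹ and [Mn²⁺] = s.
Ksp = [Mn²⁺][S²⁻] = s(1.63×10⁻²)
s = 1.69×10⁻¹³ / (1.63×10⁻²) = 1.04×10⁻¹¹
s = 1.04×10⁻¹¹ mol L⁻¹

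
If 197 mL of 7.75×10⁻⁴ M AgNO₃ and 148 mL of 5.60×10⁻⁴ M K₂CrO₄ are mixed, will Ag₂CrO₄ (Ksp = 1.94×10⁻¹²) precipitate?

Yes

The combined volume is 345 mL.
[Ag⁺] = (7.75×10⁻⁴)(197)/345 = 4.43×10⁻⁴ M
[CrO₄²⁻] = (5.60×10⁻⁴)(148)/345 = 2.40×10⁻⁴ M
Q = [Ag⁺]^2[CrO₄²⁻] = 4.70×10⁻¹¹
Since Q (4.70×10⁻¹¹) exceeds Ksp (1.94×10⁻¹²), Ag₂CrO₄ will precipitate.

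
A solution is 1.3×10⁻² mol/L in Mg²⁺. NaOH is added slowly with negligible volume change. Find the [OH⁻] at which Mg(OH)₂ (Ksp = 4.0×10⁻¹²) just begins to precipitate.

A salt starts to precipitate once the ion product Q reaches its Ksp.
Mg(OH)₂(s) ⇌ Mg²⁺(aq) + 2 OH⁻(aq)
Ksp = [Mg²⁺][OH⁻]^2 = [OH⁻]^2(1.3×10⁻²)
[OH⁻]^2 = 4.0×10⁻¹² / (1.3×10⁻²) = 3.1×10⁻¹⁰
[OH⁻] = 1.8×10⁻⁵ mol/L

1.8×10⁻⁵ M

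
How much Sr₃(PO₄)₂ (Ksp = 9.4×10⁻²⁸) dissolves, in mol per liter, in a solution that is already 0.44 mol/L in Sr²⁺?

5.3×10⁻¹⁴ M

Sr₃(PO₄)₂(s) ⇌ 3 Sr²⁺(aq) + 2 PO₄³⁻(aq)
The solution already contains Sr²⁺ at 0.44 mol/L. Let s be the molar solubility of Sr₃(PO₄)₂.
[Sr²⁺] ≈ 0.44 mol/L (common ion dominates); [PO₄³⁻] = 2s.
Ksp = [Sr²⁺]^3[PO₄³⁻]^2 = (0.44)^3(2s)^2
(2s)^2 = 9.4×10⁻²⁸ / (0.44)^3 = 1.1×10⁻²⁶
s = 5.3×10⁻¹⁴ mol/L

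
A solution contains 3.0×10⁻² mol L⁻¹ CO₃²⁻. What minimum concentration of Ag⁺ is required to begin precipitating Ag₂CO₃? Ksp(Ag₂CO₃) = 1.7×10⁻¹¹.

The threshold for precipitation is Q = Ksp.
Ag₂CO₃(s) ⇌ 2 Ag⁺(aq) + CO₃²⁻(aq)
Ksp = [Ag⁺]^2[CO₃²⁻] = [Ag⁺]^2(3.0×10⁻²)
[Ag⁺]^2 = 1.7×10⁻¹¹ / (3.0×10⁻²) = 5.7×10⁻¹⁰
[Ag⁺] = 2.4×10⁻⁵ mol L⁻¹

2.4×10⁻⁵ M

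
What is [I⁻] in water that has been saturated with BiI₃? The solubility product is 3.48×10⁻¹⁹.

3.20×10⁻⁵ M

BiI₃(s) ⇌ Bi³⁺(aq) + 3 I⁻(aq)
Let s be the molar solubility. Then [Bi³⁺] = s and [I⁻] = 3s.
Ksp = [Bi³⁺][I⁻]^3 = s · (3s)^3 = 27s^4 = 3.48×10⁻¹⁹
s = 1.07×10⁻⁵ mol/L
[I⁻] = 3s = 3.20×10⁻⁵ mol/L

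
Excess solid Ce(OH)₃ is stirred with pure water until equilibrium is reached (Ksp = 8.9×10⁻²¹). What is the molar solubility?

Ce(OH)₃(s) ⇌ Ce³⁺(aq) + 3 OH⁻(aq)
Call the molar solubility s, so that [Ce³⁺] = s and [OH⁻] = 3s.
Ksp = [Ce³⁺][OH⁻]^3 = s · (3s)^3 = 27s^4
27s^4 = 8.9×10⁻²¹  ⇒  s^4 = 3.3×10⁻²²
s = (3.3×10⁻²²)^(1/4) = 4.3×10⁻⁶ M

4.3×10⁻⁶ M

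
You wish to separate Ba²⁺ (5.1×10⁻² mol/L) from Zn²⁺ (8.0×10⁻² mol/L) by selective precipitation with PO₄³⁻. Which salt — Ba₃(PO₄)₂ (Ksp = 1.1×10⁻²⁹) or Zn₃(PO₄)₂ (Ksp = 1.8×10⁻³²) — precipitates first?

Zn₃(PO₄)₂

Each salt precipitates once Q = Ksp for that salt.
For Ba₃(PO₄)₂: [PO₄³⁻] = (Ksp/[Ba²⁺]^3)^(1/2) = 2.9×10⁻¹³ mol/L
For Zn₃(PO₄)₂: [PO₄³⁻] = (Ksp/[Zn²⁺]^3)^(1/2) = 5.9×10⁻¹⁵ mol/L
Zn₃(PO₄)₂ requires the lower [PO₄³⁻], so it precipitates first.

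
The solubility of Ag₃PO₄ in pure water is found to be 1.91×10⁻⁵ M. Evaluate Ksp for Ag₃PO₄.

Ksp = 3.59×10⁻¹⁸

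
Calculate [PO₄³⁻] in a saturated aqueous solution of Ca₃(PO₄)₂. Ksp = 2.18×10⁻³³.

Ca₃(PO₄)₂(s) ⇌ 3 Ca²⁺(aq) + 2 PO₄³⁻(aq)
With molar solubility s: [Ca²⁺] = 3s, [PO₄³⁻] = 2s.
Ksp = [Ca²⁺]^3[PO₄³⁻]^2 = (3s)^3 · (2s)^2 = 108s^5 = 2.18×10⁻³³
s = 1.15×10⁻⁷ M
[PO₄³⁻] = 2s = 2.30×10⁻⁷ M

2.30×10⁻⁷ M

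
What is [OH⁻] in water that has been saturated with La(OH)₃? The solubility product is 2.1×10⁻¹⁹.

2.8×10⁻⁵ M

La(OH)₃(s) ⇌ La³⁺(aq) + 3 OH⁻(aq)
For each mole of La(OH)₃ that dissolves per liter, [La³⁺] = s and [OH⁻] = 3s; let s denote this solubility.
Ksp = [La³⁺][OH⁻]^3 = s · (3s)^3 = 27s^4 = 2.1×10⁻¹⁹
s = 9.4×10⁻⁶ mol L⁻¹
[OH⁻] = 3s = 2.8×10⁻⁵ mol L⁻¹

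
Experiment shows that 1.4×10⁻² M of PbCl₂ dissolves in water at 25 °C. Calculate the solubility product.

PbCl₂(s) ⇌ Pb²⁺(aq) + 2 Cl⁻(aq)
If s mol/L of PbCl₂ dissolves, [Pb²⁺] = s and [Cl⁻] = 2s.
Ksp = [Pb²⁺][Cl⁻]^2 = s · (2s)^2 = 4s^3
Ksp = 4 × (1.4×10⁻²)^3 = 1.1×10⁻⁵

Ksp = 1.1×10⁻⁵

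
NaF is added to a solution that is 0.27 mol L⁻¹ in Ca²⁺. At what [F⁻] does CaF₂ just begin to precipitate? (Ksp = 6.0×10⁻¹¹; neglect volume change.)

1.5×10⁻⁵ M

A salt starts to precipitate once the ion product Q reaches its Ksp.
CaF₂(s) ⇌ Ca²⁺(aq) + 2 F⁻(aq)
Ksp = [Ca²⁺][F⁻]^2 = [F⁻]^2(0.27)
[F⁻]^2 = 6.0×10⁻¹¹ / (0.27) = 2.2×10⁻¹⁰
[F⁻] = 1.5×10⁻⁵ mol L⁻¹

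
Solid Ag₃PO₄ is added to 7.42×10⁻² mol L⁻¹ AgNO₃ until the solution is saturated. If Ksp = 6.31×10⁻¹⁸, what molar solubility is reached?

1.54×10⁻¹⁴ M

Ag₃PO₄(s) ⇌ 3 Ag⁺(aq) + PO₄³⁻(aq)
The solution already contains Ag⁺ at 7.42×10⁻² mol L⁻¹. Let s be the molar solubility of Ag₃PO₄.
[Ag⁺] ≈ 7.42×10⁻² mol L⁻¹ (common ion dominates); [PO₄³⁻] = s.
Ksp = [Ag⁺]^3[PO₄³⁻] = (7.42×10⁻²)^3s
s = 6.31×10⁻¹⁸ / (7.42×10⁻²)^3 = 1.54×10⁻¹⁴
s = 1.54×10⁻¹⁴ mol L⁻¹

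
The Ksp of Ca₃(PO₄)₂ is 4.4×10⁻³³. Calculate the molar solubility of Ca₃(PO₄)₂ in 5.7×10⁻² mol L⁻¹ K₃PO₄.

3.7×10⁻¹¹ M

Ca₃(PO₄)₂(s) ⇌ 3 Ca²⁺(aq) + 2 PO₄³⁻(aq)
The solution already contains PO₄³⁻ at 5.7×10⁻² mol L⁻¹. Let s be the molar solubility of Ca₃(PO₄)₂.
[PO₄³⁻] ≈ 5.7×10⁻² mol L⁻¹ (common ion dominates); [Ca²⁺] = 3s.
Ksp = [Ca²⁺]^3[PO₄³⁻]^2 = (3s)^3(5.7×10⁻²)^2
(3s)^3 = 4.4×10⁻³³ / (5.7×10⁻²)^2 = 1.4×10⁻³⁰
s = 3.7×10⁻¹¹ mol L⁻¹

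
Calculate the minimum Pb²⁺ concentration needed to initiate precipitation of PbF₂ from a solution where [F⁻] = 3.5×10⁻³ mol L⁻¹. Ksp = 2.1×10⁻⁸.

A salt starts to precipitate once the ion product Q reaches its Ksp.
PbF₂(s) ⇌ Pb²⁺(aq) + 2 F⁻(aq)
Ksp = [Pb²⁺][F⁻]^2 = [Pb²⁺](3.5×10⁻³)^2
[Pb²⁺] = 2.1×10⁻⁸ / (3.5×10⁻³)^2 = 1.7×10⁻³
[Pb²⁺] = 1.7×10⁻³ mol L⁻¹

1.7×10⁻³ M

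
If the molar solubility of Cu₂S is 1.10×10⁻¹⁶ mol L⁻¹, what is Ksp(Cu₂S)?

Ksp = 5.32×10⁻⁴⁸

Cu₂S(s) ⇌ 2 Cu⁺(aq) + S²⁻(aq)
Let s be the molar solubility. Then [Cu⁺] = 2s and [S²⁻] = s.
Ksp = [Cu⁺]^2[S²⁻] = (2s)^2 · s = 4s^3
Ksp = 4 × (1.10×10⁻¹⁶)^3 = 5.32×10⁻⁴⁸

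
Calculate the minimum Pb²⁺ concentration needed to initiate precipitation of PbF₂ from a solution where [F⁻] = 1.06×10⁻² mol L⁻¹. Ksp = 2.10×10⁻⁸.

1.87×10⁻⁴ M

Precipitation of each salt begins when its ion product equals Ksp.
PbF₂(s) ⇌ Pb²⁺(aq) + 2 F⁻(aq)
Ksp = [Pb²⁺][F⁻]^2 = [Pb²⁺](1.06×10⁻²)^2
[Pb²⁺] = 2.10×10⁻⁸ / (1.06×10⁻²)^2 = 1.87×10⁻⁴
[Pb²⁺] = 1.87×10⁻⁴ mol L⁻¹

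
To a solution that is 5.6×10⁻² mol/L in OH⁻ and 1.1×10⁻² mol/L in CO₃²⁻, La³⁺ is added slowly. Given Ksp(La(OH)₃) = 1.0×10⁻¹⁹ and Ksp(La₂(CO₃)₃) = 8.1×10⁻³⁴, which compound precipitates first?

La(OH)₃

Precipitation of each salt begins when its ion product equals Ksp.
For La(OH)₃: [La³⁺] = (Ksp/[OH⁻]^3) = 5.7×10⁻¹⁶ mol/L
For La₂(CO₃)₃: [La³⁺] = (Ksp/[CO₃²⁻]^3)^(1/2) = 2.5×10⁻¹⁴ mol/L
The smaller threshold [La³⁺] is reached first, so La(OH)₃ precipitates first.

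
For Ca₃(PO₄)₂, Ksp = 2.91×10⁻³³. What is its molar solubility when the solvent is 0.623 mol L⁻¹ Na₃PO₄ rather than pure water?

6.52×10⁻¹² M

Ca₃(PO₄)₂(s) ⇌ 3 Ca²⁺(aq) + 2 PO₄³⁻(aq)
PO₄³⁻ is already present at 0.623 mol L⁻¹. If s mol/L of Ca₃(PO₄)₂ dissolves, [Ca²⁺] = 3s while [PO₄³⁻] ≈ 0.623 mol L⁻¹.
Ksp = [Ca²⁺]^3[PO₄³⁻]^2 = (3s)^3(0.623)^2
(3s)^3 = 2.91×10⁻³³ / (0.623)^2 = 7.50×10⁻³³
s = 6.52×10⁻¹² mol L⁻¹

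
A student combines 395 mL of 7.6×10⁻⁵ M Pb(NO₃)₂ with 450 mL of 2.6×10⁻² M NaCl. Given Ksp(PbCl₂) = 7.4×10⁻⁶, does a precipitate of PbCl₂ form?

After mixing, V = 395 mL + 450 mL = 845 mL.
[Pb²⁺] = (7.6×10⁻⁵)(395)/845 = 3.6×10⁻⁵ M
[Cl⁻] = (2.6×10⁻²)(450)/845 = 1.4×10⁻² M
Q = [Pb²⁺][Cl⁻]^2 = 6.8×10⁻⁹
Q < Ksp (6.8×10⁻⁹ vs 7.4×10⁻⁶); the solution remains unsaturated and no precipitate forms.

No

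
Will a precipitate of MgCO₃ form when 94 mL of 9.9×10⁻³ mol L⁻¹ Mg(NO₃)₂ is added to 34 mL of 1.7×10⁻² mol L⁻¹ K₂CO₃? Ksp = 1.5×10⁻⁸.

Total volume after mixing = 94 + 34 = 128 mL.
[Mg²⁺] = (9.9×10⁻³)(94)/128 = 7.3×10⁻³ mol L⁻¹
[CO₃²⁻] = (1.7×10⁻²)(34)/128 = 4.5×10⁻³ mol L⁻¹
Q = [Mg²⁺][CO₃²⁻] = 3.3×10⁻⁵
Q = 3.3×10⁻⁵ > Ksp = 1.5×10⁻⁸, so the solution is supersaturated and MgCO₃ precipitates.

Yes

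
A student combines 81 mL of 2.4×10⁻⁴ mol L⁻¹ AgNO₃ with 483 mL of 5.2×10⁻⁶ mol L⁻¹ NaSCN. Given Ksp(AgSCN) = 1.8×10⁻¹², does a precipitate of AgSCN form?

Yes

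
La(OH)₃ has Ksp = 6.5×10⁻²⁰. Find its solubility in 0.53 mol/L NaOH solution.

4.4×10⁻¹⁹ M

La(OH)₃(s) ⇌ La³⁺(aq) + 3 OH⁻(aq)
OH⁻ is already present at 0.53 mol/L. If s mol/L of La(OH)₃ dissolves, [La³⁺] = s while [OH⁻] ≈ 0.53 mol/L.
Ksp = [La³⁺][OH⁻]^3 = s(0.53)^3
s = 6.5×10⁻²⁰ / (0.53)^3 = 4.4×10⁻¹⁹
s = 4.4×10⁻¹⁹ mol/L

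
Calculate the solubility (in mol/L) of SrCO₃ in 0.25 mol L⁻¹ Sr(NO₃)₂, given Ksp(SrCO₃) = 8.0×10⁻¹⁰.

3.2×10⁻⁹ M

SrCO₃(s) ⇌ Sr²⁺(aq) + CO₃²⁻(aq)
Let s be the solubility of SrCO₃ here. The common ion gives [Sr²⁺] ≈ 0.25 mol L⁻¹, and [CO₃²⁻] = s.
Ksp = [Sr²⁺][CO₃²⁻] = (0.25)s
s = 8.0×10⁻¹⁰ / (0.25) = 3.2×10⁻⁹
s = 3.2×10⁻⁹ mol L⁻¹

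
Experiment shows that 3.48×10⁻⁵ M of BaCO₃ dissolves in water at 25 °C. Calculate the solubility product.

Ksp = 1.21×10⁻⁹

BaCO₃(s) ⇌ Ba²⁺(aq) + CO₃²⁻(aq)
If s mol/L of BaCO₃ dissolves, [Ba²⁺] = s and [CO₃²⁻] = s.
Ksp = [Ba²⁺][CO₃²⁻] = s · s = s^2
Ksp = (3.48×10⁻⁵)^2 = 1.21×10⁻⁹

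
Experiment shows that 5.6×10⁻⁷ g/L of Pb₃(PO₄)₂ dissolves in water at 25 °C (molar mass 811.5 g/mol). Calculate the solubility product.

Ksp = 1.7×10⁻⁴⁴

Convert to molarity: s = 5.6×10⁻⁷ / 811.5 = 6.901×10⁻¹⁰ mol/L
Pb₃(PO₄)₂(s) ⇌ 3 Pb²⁺(aq) + 2 PO₄³⁻(aq)
If s mol/L of Pb₃(PO₄)₂ dissolves, [Pb²⁺] = 3s and [PO₄³⁻] = 2s.
Ksp = [Pb²⁺]^3[PO₄³⁻]^2 = (3s)^3 · (2s)^2 = 108s^5
Ksp = 108 × (6.901×10⁻¹⁰)^5 = 1.7×10⁻⁴⁴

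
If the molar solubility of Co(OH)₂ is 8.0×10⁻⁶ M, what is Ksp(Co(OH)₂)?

Ksp = 2.0×10⁻¹⁵

Co(OH)₂(s) ⇌ Co²⁺(aq) + 2 OH⁻(aq)
Call the molar solubility s, so that [Co²⁺] = s and [OH⁻] = 2s.
Ksp = [Co²⁺][OH⁻]^2 = s · (2s)^2 = 4s^3
Ksp = 4 × (8.0×10⁻⁶)^3 = 2.0×10⁻¹⁵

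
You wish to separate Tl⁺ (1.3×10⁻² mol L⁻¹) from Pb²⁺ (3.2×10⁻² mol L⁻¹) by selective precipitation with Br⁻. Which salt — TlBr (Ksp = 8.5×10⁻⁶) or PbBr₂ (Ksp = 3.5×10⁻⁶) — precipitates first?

TlBr

Precipitation begins when Q = Ksp.
For TlBr: [Br⁻] = (Ksp/[Tl⁺]) = 6.5×10⁻⁴ mol L⁻¹
For PbBr₂: [Br⁻] = (Ksp/[Pb²⁺])^(1/2) = 1.0×10⁻² mol L⁻¹
TlBr requires the lower [Br⁻], so it precipitates first.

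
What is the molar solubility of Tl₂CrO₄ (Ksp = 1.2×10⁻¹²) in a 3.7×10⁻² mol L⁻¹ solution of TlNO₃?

8.8×10⁻¹⁰ M

Tl₂CrO₄(s) ⇌ 2 Tl⁺(aq) + CrO₄²⁻(aq)
Tl⁺ is already present at 3.7×10⁻² mol L⁻¹. If s mol/L of Tl₂CrO₄ dissolves, [CrO₄²⁻] = s while [Tl⁺] ≈ 3.7×10⁻² mol L⁻¹.
Ksp = [Tl⁺]^2[CrO₄²⁻] = (3.7×10⁻²)^2s
s = 1.2×10⁻¹² / (3.7×10⁻²)^2 = 8.8×10⁻¹⁰
s = 8.8×10⁻¹⁰ mol L⁻¹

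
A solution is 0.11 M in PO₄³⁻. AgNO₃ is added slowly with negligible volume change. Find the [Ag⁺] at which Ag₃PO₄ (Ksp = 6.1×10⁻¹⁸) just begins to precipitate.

3.8×10⁻⁶ M

The threshold for precipitation is Q = Ksp.
Ag₃PO₄(s) ⇌ 3 Ag⁺(aq) + PO₄³⁻(aq)
Ksp = [Ag⁺]^3[PO₄³⁻] = [Ag⁺]^3(0.11)
[Ag⁺]^3 = 6.1×10⁻¹⁸ / (0.11) = 5.5×10⁻¹⁷
[Ag⁺] = 3.8×10⁻⁶ M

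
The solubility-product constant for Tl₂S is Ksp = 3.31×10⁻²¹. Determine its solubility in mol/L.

9.39×10⁻⁸ M

Tl₂S(s) ⇌ 2 Tl⁺(aq) + S²⁻(aq)
Let s be the molar solubility. Then [Tl⁺] = 2s and [S²⁻] = s.
Ksp = [Tl⁺]^2[S²⁻] = (2s)^2 · s = 4s^3
4s^3 = 3.31×10⁻²¹  ⇒  s^3 = 8.28×10⁻²²
Taking the 3rd root, s = 9.39×10⁻⁸ mol/L.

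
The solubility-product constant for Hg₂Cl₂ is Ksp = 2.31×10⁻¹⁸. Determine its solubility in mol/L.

8.33×10⁻⁷ M

Hg₂Cl₂(s) ⇌ Hg₂²⁺(aq) + 2 Cl⁻(aq)
Call the molar solubility s, so that [Hg₂²⁺] = s and [Cl⁻] = 2s.
Ksp = [Hg₂²⁺][Cl⁻]^2 = s · (2s)^2 = 4s^3
4s^3 = 2.31×10⁻¹⁸  ⇒  s^3 = 5.78×10⁻¹⁹
s = (5.78×10⁻¹⁹)^(1/3) = 8.33×10⁻⁷ mol/L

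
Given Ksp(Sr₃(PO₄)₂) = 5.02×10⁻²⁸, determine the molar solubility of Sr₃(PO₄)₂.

1.36×10⁻⁶ M

Sr₃(PO₄)₂(s) ⇌ 3 Sr²⁺(aq) + 2 PO₄³⁻(aq)
If s mol/L of Sr₃(PO₄)₂ dissolves, [Sr²⁺] = 3s and [PO₄³⁻] = 2s.
Ksp = [Sr²⁺]^3[PO₄³⁻]^2 = (3s)^3 · (2s)^2 = 108s^5
108s^5 = 5.02×10⁻²⁸  ⇒  s^5 = 4.65×10⁻³⁰
s = (4.65×10⁻³⁰)^(1/5) = 1.36×10⁻⁶ mol/L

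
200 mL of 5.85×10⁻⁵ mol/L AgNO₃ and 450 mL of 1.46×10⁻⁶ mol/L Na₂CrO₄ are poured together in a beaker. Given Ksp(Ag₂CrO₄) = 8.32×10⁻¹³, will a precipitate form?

No

Total volume after mixing = 200 + 450 = 650 mL.
[Ag⁺] = (5.85×10⁻⁵)(200)/650 = 1.80×10⁻⁵ mol/L
[CrO₄²⁻] = (1.46×10⁻⁶)(450)/650 = 1.01×10⁻⁶ mol/L
Q = [Ag⁺]^2[CrO₄²⁻] = 3.27×10⁻¹⁶
Q < Ksp (3.27×10⁻¹⁶ vs 8.32×10⁻¹³); the solution remains unsaturated and no precipitate forms.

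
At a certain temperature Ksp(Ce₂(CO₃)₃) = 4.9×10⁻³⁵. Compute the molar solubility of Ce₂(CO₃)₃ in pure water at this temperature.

Ce₂(CO₃)₃(s) ⇌ 2 Ce³⁺(aq) + 3 CO₃²⁻(aq)
For each mole of Ce₂(CO₃)₃ that dissolves per liter, [Ce³⁺] = 2s and [CO₃²⁻] = 3s; let s denote this solubility.
Ksp = [Ce³⁺]^2[CO₃²⁻]^3 = (2s)^2 · (3s)^3 = 108s^5
108s^5 = 4.9×10⁻³⁵  ⇒  s^5 = 4.5×10⁻³⁷
s = 5.4×10⁻⁸ mol L⁻¹

5.4×10⁻⁸ M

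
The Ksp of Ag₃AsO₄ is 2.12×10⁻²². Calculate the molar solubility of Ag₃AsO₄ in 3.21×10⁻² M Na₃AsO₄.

6.25×10⁻⁸ M

Ag₃AsO₄(s) ⇌ 3 Ag⁺(aq) + AsO₄³⁻(aq)
Let s be the solubility of Ag₃AsO₄ here. The common ion gives [AsO₄³⁻] ≈ 3.21×10⁻² M, and [Ag⁺] = 3s.
Ksp = [Ag⁺]^3[AsO₄³⁻] = (3s)^3(3.21×10⁻²)
(3s)^3 = 2.12×10⁻²² / (3.21×10⁻²) = 6.60×10⁻²¹
s = 6.25×10⁻⁸ M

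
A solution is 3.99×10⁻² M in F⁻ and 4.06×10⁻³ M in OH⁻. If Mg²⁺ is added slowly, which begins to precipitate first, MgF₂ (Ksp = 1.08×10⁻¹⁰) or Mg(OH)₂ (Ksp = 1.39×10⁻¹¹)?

Each salt precipitates once Q = Ksp for that salt.
For MgF₂: [Mg²⁺] = (Ksp/[F⁻]^2) = 6.78×10⁻⁸ M
For Mg(OH)₂: [Mg²⁺] = (Ksp/[OH⁻]^2) = 8.43×10⁻⁷ M
MgF₂ requires the lower [Mg²⁺], so it precipitates first.

MgF₂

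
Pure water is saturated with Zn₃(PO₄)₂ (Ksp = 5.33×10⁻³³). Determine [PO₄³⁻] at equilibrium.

2.75×10⁻⁷ M

Zn₃(PO₄)₂(s) ⇌ 3 Zn²⁺(aq) + 2 PO₄³⁻(aq)
Call the molar solubility s, so that [Zn²⁺] = 3s and [PO₄³⁻] = 2s.
Ksp = [Zn²⁺]^3[PO₄³⁻]^2 = (3s)^3 · (2s)^2 = 108s^5 = 5.33×10⁻³³
s = 1.38×10⁻⁷ M
[PO₄³⁻] = 2s = 2.75×10⁻⁷ M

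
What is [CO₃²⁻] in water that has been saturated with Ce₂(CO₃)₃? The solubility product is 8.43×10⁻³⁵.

1.80×10⁻⁷ M

Ce₂(CO₃)₃(s) ⇌ 2 Ce³⁺(aq) + 3 CO₃²⁻(aq)
With molar solubility s: [Ce³⁺] = 2s, [CO₃²⁻] = 3s.
Ksp = [Ce³⁺]^2[CO₃²⁻]^3 = (2s)^2 · (3s)^3 = 108s^5 = 8.43×10⁻³⁵
s = 6.00×10⁻⁸ mol/L
[CO₃²⁻] = 3s = 1.80×10⁻⁷ mol/L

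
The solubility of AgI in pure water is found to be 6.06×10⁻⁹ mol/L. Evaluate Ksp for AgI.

Ksp = 3.67×10⁻¹⁷

AgI(s) ⇌ Ag⁺(aq) + I⁻(aq)
For each mole of AgI that dissolves per liter, [Ag⁺] = s and [I⁻] = s; let s denote this solubility.
Ksp = [Ag⁺][I⁻] = s · s = s^2
Ksp = (6.06×10⁻⁹)^2 = 3.67×10⁻¹⁷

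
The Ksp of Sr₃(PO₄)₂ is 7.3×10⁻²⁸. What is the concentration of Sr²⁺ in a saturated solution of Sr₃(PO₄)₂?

Sr₃(PO₄)₂(s) ⇌ 3 Sr²⁺(aq) + 2 PO₄³⁻(aq)
Call the molar solubility s, so that [Sr²⁺] = 3s and [PO₄³⁻] = 2s.
Ksp = [Sr²⁺]^3[PO₄³⁻]^2 = (3s)^3 · (2s)^2 = 108s^5 = 7.3×10⁻²⁸
s = 1.5×10⁻⁶ M
[Sr²⁺] = 3s = 4.4×10⁻⁶ M

4.4×10⁻⁶ M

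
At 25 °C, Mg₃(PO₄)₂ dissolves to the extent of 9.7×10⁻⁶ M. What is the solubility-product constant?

Mg₃(PO₄)₂(s) ⇌ 3 Mg²⁺(aq) + 2 PO₄³⁻(aq)
With molar solubility s: [Mg²⁺] = 3s, [PO₄³⁻] = 2s.
Ksp = [Mg²⁺]^3[PO₄³⁻]^2 = (3s)^3 · (2s)^2 = 108s^5
Ksp = 108 × (9.7×10⁻⁶)^5 = 9.3×10⁻²⁴

Ksp = 9.3×10⁻²⁴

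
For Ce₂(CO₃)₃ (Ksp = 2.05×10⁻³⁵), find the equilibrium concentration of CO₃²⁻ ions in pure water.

1.36×10⁻⁷ M

Ce₂(CO₃)₃(s) ⇌ 2 Ce³⁺(aq) + 3 CO₃²⁻(aq)
With molar solubility s: [Ce³⁺] = 2s, [CO₃²⁻] = 3s.
Ksp = [Ce³⁺]^2[CO₃²⁻]^3 = (2s)^2 · (3s)^3 = 108s^5 = 2.05×10⁻³⁵
s = 4.53×10⁻⁸ M
[CO₃²⁻] = 3s = 1.36×10⁻⁷ M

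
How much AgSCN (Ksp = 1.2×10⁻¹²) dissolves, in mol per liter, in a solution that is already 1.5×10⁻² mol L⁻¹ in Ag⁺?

8.0×10⁻¹¹ M

AgSCN(s) ⇌ Ag⁺(aq) + SCN⁻(aq)
Let s be the solubility of AgSCN here. The common ion gives [Ag⁺] ≈ 1.5×10⁻² mol L⁻¹, and [SCN⁻] = s.
Ksp = [Ag⁺][SCN⁻] = (1.5×10⁻²)s
s = 1.2×10⁻¹² / (1.5×10⁻²) = 8.0×10⁻¹¹
s = 8.0×10⁻¹¹ mol L⁻¹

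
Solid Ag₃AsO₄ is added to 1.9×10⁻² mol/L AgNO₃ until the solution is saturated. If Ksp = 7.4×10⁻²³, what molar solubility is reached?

Ag₃AsO₄(s) ⇌ 3 Ag⁺(aq) + AsO₄³⁻(aq)
Ag⁺ is already present at 1.9×10⁻² mol/L. If s mol/L of Ag₃AsO₄ dissolves, [AsO₄³⁻] = s while [Ag⁺] ≈ 1.9×10⁻² mol/L.
Ksp = [Ag⁺]^3[AsO₄³⁻] = (1.9×10⁻²)^3s
s = 7.4×10⁻²³ / (1.9×10⁻²)^3 = 1.1×10⁻¹⁷
s = 1.1×10⁻¹⁷ mol/L

1.1×10⁻¹⁷ M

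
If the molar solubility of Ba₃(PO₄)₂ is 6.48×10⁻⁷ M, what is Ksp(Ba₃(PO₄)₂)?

Ba₃(PO₄)₂(s) ⇌ 3 Ba²⁺(aq) + 2 PO₄³⁻(aq)
Call the molar solubility s, so that [Ba²⁺] = 3s and [PO₄³⁻] = 2s.
Ksp = [Ba²⁺]^3[PO₄³⁻]^2 = (3s)^3 · (2s)^2 = 108s^5
Ksp = 108 × (6.48×10⁻⁷)^5 = 1.23×10⁻²⁹

Ksp = 1.23×10⁻²⁹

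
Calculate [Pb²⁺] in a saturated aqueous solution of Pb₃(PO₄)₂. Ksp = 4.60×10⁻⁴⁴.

Pb₃(PO₄)₂(s) ⇌ 3 Pb²⁺(aq) + 2 PO₄³⁻(aq)
Let s be the molar solubility. Then [Pb²⁺] = 3s and [PO₄³⁻] = 2s.
Ksp = [Pb²⁺]^3[PO₄³⁻]^2 = (3s)^3 · (2s)^2 = 108s^5 = 4.60×10⁻⁴⁴
s = 8.43×10⁻¹⁰ M
[Pb²⁺] = 3s = 2.53×10⁻⁹ M

2.53×10⁻⁹ M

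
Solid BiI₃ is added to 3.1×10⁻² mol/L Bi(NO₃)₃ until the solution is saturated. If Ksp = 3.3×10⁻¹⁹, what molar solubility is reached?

BiI₃(s) ⇌ Bi³⁺(aq) + 3 I⁻(aq)
With Bi³⁺ already at 3.1×10⁻² mol/L and s small, take [Bi³⁺] ≈ 3.1×10⁻² mol/L and [I⁻] = 3s.
Ksp = [Bi³⁺][I⁻]^3 = (3.1×10⁻²)(3s)^3
(3s)^3 = 3.3×10⁻¹⁹ / (3.1×10⁻²) = 1.1×10⁻¹⁷
s = 7.3×10⁻⁷ mol/L

7.3×10⁻⁷ M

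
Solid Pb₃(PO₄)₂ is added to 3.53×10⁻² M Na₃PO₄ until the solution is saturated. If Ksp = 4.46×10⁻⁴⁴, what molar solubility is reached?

1.10×10⁻¹⁴ M

Pb₃(PO₄)₂(s) ⇌ 3 Pb²⁺(aq) + 2 PO₄³⁻(aq)
With PO₄³⁻ already at 3.53×10⁻² M and s small, take [PO₄³⁻] ≈ 3.53×10⁻² M and [Pb²⁺] = 3s.
Ksp = [Pb²⁺]^3[PO₄³⁻]^2 = (3s)^3(3.53×10⁻²)^2
(3s)^3 = 4.46×10⁻⁴⁴ / (3.53×10⁻²)^2 = 3.58×10⁻⁴¹
s = 1.10×10⁻¹⁴ M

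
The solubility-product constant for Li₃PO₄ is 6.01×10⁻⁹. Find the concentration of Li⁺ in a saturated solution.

1.16×10⁻² M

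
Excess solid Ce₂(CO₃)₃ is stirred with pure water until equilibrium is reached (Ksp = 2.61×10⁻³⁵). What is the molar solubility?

Ce₂(CO₃)₃(s) ⇌ 2 Ce³⁺(aq) + 3 CO₃²⁻(aq)
Let s be the molar solubility. Then [Ce³⁺] = 2s and [CO₃²⁻] = 3s.
Ksp = [Ce³⁺]^2[CO₃²⁻]^3 = (2s)^2 · (3s)^3 = 108s^5
108s^5 = 2.61×10⁻³⁵  ⇒  s^5 = 2.42×10⁻³⁷
Taking the 5th root, s = 4.75×10⁻⁸ M.

4.75×10⁻⁸ M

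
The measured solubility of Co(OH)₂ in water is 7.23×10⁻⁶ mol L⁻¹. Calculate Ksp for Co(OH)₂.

Co(OH)₂(s) ⇌ Co²⁺(aq) + 2 OH⁻(aq)
If s mol/L of Co(OH)₂ dissolves, [Co²⁺] = s and [OH⁻] = 2s.
Ksp = [Co²⁺][OH⁻]^2 = s · (2s)^2 = 4s^3
Ksp = 4 × (7.23×10⁻⁶)^3 = 1.51×10⁻¹⁵

Ksp = 1.51×10⁻¹⁵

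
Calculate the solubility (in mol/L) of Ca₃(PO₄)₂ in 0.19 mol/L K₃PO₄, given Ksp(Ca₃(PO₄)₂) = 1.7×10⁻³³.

1.2×10⁻¹¹ M

Ca₃(PO₄)₂(s) ⇌ 3 Ca²⁺(aq) + 2 PO₄³⁻(aq)
With PO₄³⁻ already at 0.19 mol/L and s small, take [PO₄³⁻] ≈ 0.19 mol/L and [Ca²⁺] = 3s.
Ksp = [Ca²⁺]^3[PO₄³⁻]^2 = (3s)^3(0.19)^2
(3s)^3 = 1.7×10⁻³³ / (0.19)^2 = 4.7×10⁻³²
s = 1.2×10⁻¹¹ mol/L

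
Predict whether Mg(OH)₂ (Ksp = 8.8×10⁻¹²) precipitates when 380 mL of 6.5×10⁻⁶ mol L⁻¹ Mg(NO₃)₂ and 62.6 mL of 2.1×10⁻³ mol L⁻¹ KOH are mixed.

Total volume after mixing = 380 + 62.6 = 442.6 mL.
[Mg²⁺] = (6.5×10⁻⁶)(380)/442.6 = 5.6×10⁻⁶ mol L⁻¹
[OH⁻] = (2.1×10⁻³)(62.6)/442.6 = 3.0×10⁻⁴ mol L⁻¹
Q = [Mg²⁺][OH⁻]^2 = 4.9×10⁻¹³
Q = 4.9×10⁻¹³ < Ksp = 8.8×10⁻¹², so the solution is unsaturated and no precipitate forms.

No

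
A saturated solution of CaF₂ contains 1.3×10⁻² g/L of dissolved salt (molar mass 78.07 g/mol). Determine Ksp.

s = (1.3×10⁻² g L⁻¹)/(78.07 g mol⁻¹) = 1.665×10⁻⁴ M
CaF₂(s) ⇌ Ca²⁺(aq) + 2 F⁻(aq)
Call the molar solubility s, so that [Ca²⁺] = s and [F⁻] = 2s.
Ksp = [Ca²⁺][F⁻]^2 = s · (2s)^2 = 4s^3
Ksp = 4 × (1.665×10⁻⁴)^3 = 1.8×10⁻¹¹

Ksp = 1.8×10⁻¹¹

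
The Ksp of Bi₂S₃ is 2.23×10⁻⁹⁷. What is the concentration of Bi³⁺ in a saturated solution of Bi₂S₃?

3.66×10⁻²⁰ M

Bi₂S₃(s) ⇌ 2 Bi³⁺(aq) + 3 S²⁻(aq)
For each mole of Bi₂S₃ that dissolves per liter, [Bi³⁺] = 2s and [S²⁻] = 3s; let s denote this solubility.
Ksp = [Bi³⁺]^2[S²⁻]^3 = (2s)^2 · (3s)^3 = 108s^5 = 2.23×10⁻⁹⁷
s = 1.83×10⁻²⁰ M
[Bi³⁺] = 2s = 3.66×10⁻²⁰ M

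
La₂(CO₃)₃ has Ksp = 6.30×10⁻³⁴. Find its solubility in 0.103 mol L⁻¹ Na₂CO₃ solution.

3.80×10⁻¹⁶ M

La₂(CO₃)₃(s) ⇌ 2 La³⁺(aq) + 3 CO₃²⁻(aq)
The solution already contains CO₃²⁻ at 0.103 mol L⁻¹. Let s be the molar solubility of La₂(CO₃)₃.
[CO₃²⁻] ≈ 0.103 mol L⁻¹ (common ion dominates); [La³⁺] = 2s.
Ksp = [La³⁺]^2[CO₃²⁻]^3 = (2s)^2(0.103)^3
(2s)^2 = 6.30×10⁻³⁴ / (0.103)^3 = 5.77×10⁻³¹
s = 3.80×10⁻¹⁶ mol L⁻¹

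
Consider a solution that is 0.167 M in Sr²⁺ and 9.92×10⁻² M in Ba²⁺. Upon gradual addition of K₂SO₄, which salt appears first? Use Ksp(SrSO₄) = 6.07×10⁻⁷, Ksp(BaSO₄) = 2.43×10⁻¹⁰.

BaSO₄

The threshold for precipitation is Q = Ksp.
For SrSO₄: [SO₄²⁻] = (Ksp/[Sr²⁺]) = 3.63×10⁻⁶ M
For BaSO₄: [SO₄²⁻] = (Ksp/[Ba²⁺]) = 2.45×10⁻⁹ M
BaSO₄ requires the lower [SO₄²⁻], so it precipitates first.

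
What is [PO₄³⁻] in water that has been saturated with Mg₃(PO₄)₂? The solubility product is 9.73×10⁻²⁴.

1.96×10⁻⁵ M

Mg₃(PO₄)₂(s) ⇌ 3 Mg²⁺(aq) + 2 PO₄³⁻(aq)
Call the molar solubility s, so that [Mg²⁺] = 3s and [PO₄³⁻] = 2s.
Ksp = [Mg²⁺]^3[PO₄³⁻]^2 = (3s)^3 · (2s)^2 = 108s^5 = 9.73×10⁻²⁴
s = 9.79×10⁻⁶ mol/L
[PO₄³⁻] = 2s = 1.96×10⁻⁵ mol/L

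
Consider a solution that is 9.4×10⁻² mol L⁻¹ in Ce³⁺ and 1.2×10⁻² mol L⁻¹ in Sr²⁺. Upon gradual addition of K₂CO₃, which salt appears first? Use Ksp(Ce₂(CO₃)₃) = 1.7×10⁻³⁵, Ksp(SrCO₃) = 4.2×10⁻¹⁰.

Ce₂(CO₃)₃

Precipitation of each salt begins when its ion product equals Ksp.
For Ce₂(CO₃)₃: [CO₃²⁻] = (Ksp/[Ce³⁺]^2)^(1/3) = 1.2×10⁻¹¹ mol L⁻¹
For SrCO₃: [CO₃²⁻] = (Ksp/[Sr²⁺]) = 3.5×10⁻⁸ mol L⁻¹
Ce₂(CO₃)₃ requires the lower [CO₃²⁻], so it precipitates first.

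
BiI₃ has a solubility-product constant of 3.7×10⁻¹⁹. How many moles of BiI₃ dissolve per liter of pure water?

1.1×10⁻⁵ M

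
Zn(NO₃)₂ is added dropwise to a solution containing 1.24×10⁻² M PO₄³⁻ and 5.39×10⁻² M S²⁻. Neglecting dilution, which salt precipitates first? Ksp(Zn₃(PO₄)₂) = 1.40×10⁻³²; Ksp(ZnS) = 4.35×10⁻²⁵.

ZnS

The threshold for precipitation is Q = Ksp.
For Zn₃(PO₄)₂: [Zn²⁺] = (Ksp/[PO₄³⁻]^2)^(1/3) = 4.50×10⁻¹⁰ M
For ZnS: [Zn²⁺] = (Ksp/[S²⁻]) = 8.07×10⁻²⁴ M
The smaller threshold [Zn²⁺] is reached first, so ZnS precipitates first.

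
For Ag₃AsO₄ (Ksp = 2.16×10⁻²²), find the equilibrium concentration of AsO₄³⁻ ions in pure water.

1.68×10⁻⁶ M

Ag₃AsO₄(s) ⇌ 3 Ag⁺(aq) + AsO₄³⁻(aq)
For each mole of Ag₃AsO₄ that dissolves per liter, [Ag⁺] = 3s and [AsO₄³⁻] = s; let s denote this solubility.
Ksp = [Ag⁺]^3[AsO₄³⁻] = (3s)^3 · s = 27s^4 = 2.16×10⁻²²
s = 1.68×10⁻⁶ mol L⁻¹
[AsO₄³⁻] = s = 1.68×10⁻⁶ mol L⁻¹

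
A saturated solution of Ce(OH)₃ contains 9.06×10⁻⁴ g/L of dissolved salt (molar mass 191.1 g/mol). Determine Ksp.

Convert to molarity: s = 9.06×10⁻⁴ / 191.1 = 4.7410×10⁻⁶ mol/L
Ce(OH)₃(s) ⇌ Ce³⁺(aq) + 3 OH⁻(aq)
Call the molar solubility s, so that [Ce³⁺] = s and [OH⁻] = 3s.
Ksp = [Ce³⁺][OH⁻]^3 = s · (3s)^3 = 27s^4
Ksp = 27 × (4.7410×10⁻⁶)^4 = 1.36×10⁻²⁰

Ksp = 1.36×10⁻²⁰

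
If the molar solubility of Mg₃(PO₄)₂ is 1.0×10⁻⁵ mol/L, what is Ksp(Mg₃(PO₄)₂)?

Ksp = 1.1×10⁻²³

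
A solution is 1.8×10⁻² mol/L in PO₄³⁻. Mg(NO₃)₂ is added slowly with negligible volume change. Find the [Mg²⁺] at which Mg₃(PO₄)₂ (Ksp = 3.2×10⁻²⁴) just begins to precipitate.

2.1×10⁻⁷ M

Each salt precipitates once Q = Ksp for that salt.
Mg₃(PO₄)₂(s) ⇌ 3 Mg²⁺(aq) + 2 PO₄³⁻(aq)
Ksp = [Mg²⁺]^3[PO₄³⁻]^2 = [Mg²⁺]^3(1.8×10⁻²)^2
[Mg²⁺]^3 = 3.2×10⁻²⁴ / (1.8×10⁻²)^2 = 9.9×10⁻²¹
[Mg²⁺] = 2.1×10⁻⁷ mol/L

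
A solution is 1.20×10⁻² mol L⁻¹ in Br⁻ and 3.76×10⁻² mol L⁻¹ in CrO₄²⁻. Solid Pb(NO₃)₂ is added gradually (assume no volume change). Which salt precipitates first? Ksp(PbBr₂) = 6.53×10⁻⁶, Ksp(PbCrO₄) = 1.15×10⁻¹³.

PbCrO₄

Precipitation begins when Q = Ksp.
For PbBr₂: [Pb²⁺] = (Ksp/[Br⁻]^2) = 4.53×10⁻² mol L⁻¹
For PbCrO₄: [Pb²⁺] = (Ksp/[CrO₄²⁻]) = 3.06×10⁻¹² mol L⁻¹
The smaller threshold [Pb²⁺] is reached first, so PbCrO₄ precipitates first.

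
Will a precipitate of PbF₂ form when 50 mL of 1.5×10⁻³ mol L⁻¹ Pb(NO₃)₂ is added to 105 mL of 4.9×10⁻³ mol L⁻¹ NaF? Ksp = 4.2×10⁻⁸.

No

After mixing, V = 50 mL + 105 mL = 155 mL.
[Pb²⁺] = (1.5×10⁻³)(50)/155 = 4.8×10⁻⁴ mol L⁻¹
[F⁻] = (4.9×10⁻³)(105)/155 = 3.3×10⁻³ mol L⁻¹
Q = [Pb²⁺][F⁻]^2 = 5.3×10⁻⁹
Q = 5.3×10⁻⁹ < Ksp = 4.2×10⁻⁸, so the solution is unsaturated and no precipitate forms.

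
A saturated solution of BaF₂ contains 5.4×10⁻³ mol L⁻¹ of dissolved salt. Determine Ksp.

BaF₂(s) ⇌ Ba²⁺(aq) + 2 F⁻(aq)
With molar solubility s: [Ba²⁺] = s, [F⁻] = 2s.
Ksp = [Ba²⁺][F⁻]^2 = s · (2s)^2 = 4s^3
Ksp = 4 × (5.4×10⁻³)^3 = 6.3×10⁻⁷

Ksp = 6.3×10⁻⁷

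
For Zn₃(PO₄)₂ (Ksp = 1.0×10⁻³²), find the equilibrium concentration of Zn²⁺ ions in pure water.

Zn₃(PO₄)₂(s) ⇌ 3 Zn²⁺(aq) + 2 PO₄³⁻(aq)
Call the molar solubility s, so that [Zn²⁺] = 3s and [PO₄³⁻] = 2s.
Ksp = [Zn²⁺]^3[PO₄³⁻]^2 = (3s)^3 · (2s)^2 = 108s^5 = 1.0×10⁻³²
s = 1.6×10⁻⁷ M
[Zn²⁺] = 3s = 4.7×10⁻⁷ M

4.7×10⁻⁷ M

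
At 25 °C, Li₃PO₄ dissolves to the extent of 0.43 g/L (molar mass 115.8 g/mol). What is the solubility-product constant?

s = (0.43 g L⁻¹)/(115.8 g mol⁻¹) = 3.713×10⁻³ M
Li₃PO₄(s) ⇌ 3 Li⁺(aq) + PO₄³⁻(aq)
With molar solubility s: [Li⁺] = 3s, [PO₄³⁻] = s.
Ksp = [Li⁺]^3[PO₄³⁻] = (3s)^3 · s = 27s^4
Ksp = 27 × (3.713×10⁻³)^4 = 5.1×10⁻⁹

Ksp = 5.1×10⁻⁹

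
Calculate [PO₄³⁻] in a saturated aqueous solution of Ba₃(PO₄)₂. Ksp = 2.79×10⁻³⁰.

9.63×10⁻⁷ M

Ba₃(PO₄)₂(s) ⇌ 3 Ba²⁺(aq) + 2 PO₄³⁻(aq)
With molar solubility s: [Ba²⁺] = 3s, [PO₄³⁻] = 2s.
Ksp = [Ba²⁺]^3[PO₄³⁻]^2 = (3s)^3 · (2s)^2 = 108s^5 = 2.79×10⁻³⁰
s = 4.81×10⁻⁷ M
[PO₄³⁻] = 2s = 9.63×10⁻⁷ M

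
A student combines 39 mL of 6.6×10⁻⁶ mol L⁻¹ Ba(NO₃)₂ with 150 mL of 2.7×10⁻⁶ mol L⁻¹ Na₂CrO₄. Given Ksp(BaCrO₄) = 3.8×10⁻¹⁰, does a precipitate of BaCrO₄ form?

Total volume after mixing = 39 + 150 = 189 mL.
[Ba²⁺] = (6.6×10⁻⁶)(39)/189 = 1.4×10⁻⁶ mol L⁻¹
[CrO₄²⁻] = (2.7×10⁻⁶)(150)/189 = 2.1×10⁻⁶ mol L⁻¹
Q = [Ba²⁺][CrO₄²⁻] = 2.9×10⁻¹²
Q = 2.9×10⁻¹² < Ksp = 3.8×10⁻¹⁰, so the solution is unsaturated and no precipitate forms.

No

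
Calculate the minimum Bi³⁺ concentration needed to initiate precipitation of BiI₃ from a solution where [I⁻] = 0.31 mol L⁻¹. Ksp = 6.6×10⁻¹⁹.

2.2×10⁻¹⁷ M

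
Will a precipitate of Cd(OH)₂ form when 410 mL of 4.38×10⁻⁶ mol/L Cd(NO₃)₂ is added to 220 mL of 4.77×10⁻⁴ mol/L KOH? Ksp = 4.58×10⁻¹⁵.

The combined volume is 630 mL.
[Cd²⁺] = (4.38×10⁻⁶)(410)/630 = 2.85×10⁻⁶ mol/L
[OH⁻] = (4.77×10⁻⁴)(220)/630 = 1.67×10⁻⁴ mol/L
Q = [Cd²⁺][OH⁻]^2 = 7.91×10⁻¹⁴
Because Q > Ksp (7.91×10⁻¹⁴ vs 4.58×10⁻¹⁵), a precipitate of Cd(OH)₂ forms.

Yes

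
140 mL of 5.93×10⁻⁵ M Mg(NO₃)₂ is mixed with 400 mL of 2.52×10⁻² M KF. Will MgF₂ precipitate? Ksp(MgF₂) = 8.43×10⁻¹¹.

Yes

Total volume after mixing = 140 + 400 = 540 mL.
[Mg²⁺] = (5.93×10⁻⁵)(140)/540 = 1.54×10⁻⁵ M
[F⁻] = (2.52×10⁻²)(400)/540 = 1.87×10⁻² M
Q = [Mg²⁺][F⁻]^2 = 5.36×10⁻⁹
Q = 5.36×10⁻⁹ > Ksp = 8.43×10⁻¹¹, so the solution is supersaturated and MgF₂ precipitates.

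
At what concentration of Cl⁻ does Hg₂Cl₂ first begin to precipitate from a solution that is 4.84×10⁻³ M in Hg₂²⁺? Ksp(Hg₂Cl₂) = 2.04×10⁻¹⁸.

Precipitation begins when Q = Ksp.
Hg₂Cl₂(s) ⇌ Hg₂²⁺(aq) + 2 Cl⁻(aq)
Ksp = [Hg₂²⁺][Cl⁻]^2 = [Cl⁻]^2(4.84×10⁻³)
[Cl⁻]^2 = 2.04×10⁻¹⁸ / (4.84×10⁻³) = 4.21×10⁻¹⁶
[Cl⁻] = 2.05×10⁻⁸ M

2.05×10⁻⁸ M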